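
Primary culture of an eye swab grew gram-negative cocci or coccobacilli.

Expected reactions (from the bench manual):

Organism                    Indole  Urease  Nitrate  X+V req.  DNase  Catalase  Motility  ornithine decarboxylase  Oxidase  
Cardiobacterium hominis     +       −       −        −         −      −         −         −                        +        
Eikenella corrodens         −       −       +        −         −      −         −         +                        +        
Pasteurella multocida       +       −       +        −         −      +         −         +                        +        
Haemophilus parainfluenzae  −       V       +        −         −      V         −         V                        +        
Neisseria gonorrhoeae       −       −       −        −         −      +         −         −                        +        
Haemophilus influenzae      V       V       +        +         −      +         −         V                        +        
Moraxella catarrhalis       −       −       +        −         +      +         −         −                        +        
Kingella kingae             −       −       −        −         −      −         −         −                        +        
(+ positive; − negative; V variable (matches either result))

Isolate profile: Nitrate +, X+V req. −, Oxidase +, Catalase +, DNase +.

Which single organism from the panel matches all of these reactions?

Moraxella catarrhalis

DNase +: excludes 7 organisms — 1 left.
X+V req. −: the one remaining candidate is consistent.
Catalase +: the one remaining candidate is consistent.
Oxidase +: the one remaining candidate is consistent.
Nitrate +: the one remaining candidate is consistent.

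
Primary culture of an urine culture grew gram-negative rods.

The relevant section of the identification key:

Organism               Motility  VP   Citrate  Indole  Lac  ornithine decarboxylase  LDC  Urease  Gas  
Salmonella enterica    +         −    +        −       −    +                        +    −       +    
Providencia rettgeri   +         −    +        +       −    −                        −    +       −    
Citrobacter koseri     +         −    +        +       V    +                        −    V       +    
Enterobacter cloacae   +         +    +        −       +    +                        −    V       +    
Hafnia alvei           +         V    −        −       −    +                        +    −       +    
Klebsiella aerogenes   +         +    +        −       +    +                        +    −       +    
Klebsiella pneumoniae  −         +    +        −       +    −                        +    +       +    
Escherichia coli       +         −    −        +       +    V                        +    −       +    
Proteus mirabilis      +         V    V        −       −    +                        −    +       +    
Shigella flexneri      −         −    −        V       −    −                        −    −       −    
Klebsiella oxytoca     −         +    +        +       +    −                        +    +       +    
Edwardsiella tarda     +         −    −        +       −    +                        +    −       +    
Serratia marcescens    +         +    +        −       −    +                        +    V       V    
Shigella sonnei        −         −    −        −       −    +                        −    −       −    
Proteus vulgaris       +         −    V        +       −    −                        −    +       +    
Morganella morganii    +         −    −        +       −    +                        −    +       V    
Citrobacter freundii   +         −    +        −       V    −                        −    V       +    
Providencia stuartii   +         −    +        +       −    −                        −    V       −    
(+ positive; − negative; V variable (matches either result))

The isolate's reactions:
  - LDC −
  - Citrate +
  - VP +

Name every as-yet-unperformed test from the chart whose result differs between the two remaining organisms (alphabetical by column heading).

Lac

Citrate +: excludes 6 organisms — 12 left.
LDC −: excludes 5 organisms — 7 left.
VP +: excludes 5 organisms — 2 left.
Two candidates remain: Enterobacter cloacae and Proteus mirabilis.
  Motility: + vs + — same for both, does not separate.
  Indole: − vs − — same for both, does not separate.
  Lac: Enterobacter cloacae +, Proteus mirabilis − — discriminates.
  ornithine decarboxylase: + vs + — same for both, does not separate.
  Urease: V vs + — variable for at least one, does not separate.
  Gas: + vs + — same for both, does not separate.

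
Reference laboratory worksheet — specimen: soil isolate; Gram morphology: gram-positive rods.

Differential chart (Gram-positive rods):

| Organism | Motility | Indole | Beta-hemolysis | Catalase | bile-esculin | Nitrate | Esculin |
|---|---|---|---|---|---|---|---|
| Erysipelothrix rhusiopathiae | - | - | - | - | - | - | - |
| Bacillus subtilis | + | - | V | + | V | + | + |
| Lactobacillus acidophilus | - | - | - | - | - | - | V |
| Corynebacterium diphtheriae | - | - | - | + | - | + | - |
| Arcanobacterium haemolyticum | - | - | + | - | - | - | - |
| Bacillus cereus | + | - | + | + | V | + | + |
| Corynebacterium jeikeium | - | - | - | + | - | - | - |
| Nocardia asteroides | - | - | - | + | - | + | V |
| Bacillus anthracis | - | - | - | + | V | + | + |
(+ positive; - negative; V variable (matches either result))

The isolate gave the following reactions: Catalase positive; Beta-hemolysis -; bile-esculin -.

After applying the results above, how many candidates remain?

5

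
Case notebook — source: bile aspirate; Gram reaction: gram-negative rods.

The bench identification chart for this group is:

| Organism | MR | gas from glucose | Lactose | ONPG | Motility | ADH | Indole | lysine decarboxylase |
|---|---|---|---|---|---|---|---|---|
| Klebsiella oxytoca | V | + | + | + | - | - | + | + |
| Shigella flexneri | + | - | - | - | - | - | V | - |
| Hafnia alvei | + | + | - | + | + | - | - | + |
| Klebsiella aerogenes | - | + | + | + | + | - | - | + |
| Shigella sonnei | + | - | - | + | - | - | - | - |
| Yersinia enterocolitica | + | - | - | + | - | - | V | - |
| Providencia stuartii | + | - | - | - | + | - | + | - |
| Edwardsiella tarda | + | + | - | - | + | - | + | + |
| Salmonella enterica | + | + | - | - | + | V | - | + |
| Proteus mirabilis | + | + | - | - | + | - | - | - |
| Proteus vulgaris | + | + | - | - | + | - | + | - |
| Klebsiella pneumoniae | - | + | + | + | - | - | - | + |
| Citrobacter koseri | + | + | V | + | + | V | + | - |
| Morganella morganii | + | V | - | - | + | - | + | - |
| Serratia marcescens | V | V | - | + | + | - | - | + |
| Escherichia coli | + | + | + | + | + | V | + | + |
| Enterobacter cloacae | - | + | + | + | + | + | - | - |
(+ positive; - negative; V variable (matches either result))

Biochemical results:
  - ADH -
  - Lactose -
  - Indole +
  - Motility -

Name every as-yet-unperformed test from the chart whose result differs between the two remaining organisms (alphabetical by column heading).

ONPG

ADH -: excludes Enterobacter cloacae — 16 left.
Indole +: excludes 7 organisms — 9 left.
Motility -: excludes 6 organisms — 3 left.
Lactose -: excludes Klebsiella oxytoca — 2 left.
Two candidates remain: Shigella flexneri and Yersinia enterocolitica.
  MR: + vs + — same for both, does not separate.
  gas from glucose: - vs - — same for both, does not separate.
  ONPG: Shigella flexneri -, Yersinia enterocolitica + — discriminates.
  lysine decarboxylase: - vs - — same for both, does not separate.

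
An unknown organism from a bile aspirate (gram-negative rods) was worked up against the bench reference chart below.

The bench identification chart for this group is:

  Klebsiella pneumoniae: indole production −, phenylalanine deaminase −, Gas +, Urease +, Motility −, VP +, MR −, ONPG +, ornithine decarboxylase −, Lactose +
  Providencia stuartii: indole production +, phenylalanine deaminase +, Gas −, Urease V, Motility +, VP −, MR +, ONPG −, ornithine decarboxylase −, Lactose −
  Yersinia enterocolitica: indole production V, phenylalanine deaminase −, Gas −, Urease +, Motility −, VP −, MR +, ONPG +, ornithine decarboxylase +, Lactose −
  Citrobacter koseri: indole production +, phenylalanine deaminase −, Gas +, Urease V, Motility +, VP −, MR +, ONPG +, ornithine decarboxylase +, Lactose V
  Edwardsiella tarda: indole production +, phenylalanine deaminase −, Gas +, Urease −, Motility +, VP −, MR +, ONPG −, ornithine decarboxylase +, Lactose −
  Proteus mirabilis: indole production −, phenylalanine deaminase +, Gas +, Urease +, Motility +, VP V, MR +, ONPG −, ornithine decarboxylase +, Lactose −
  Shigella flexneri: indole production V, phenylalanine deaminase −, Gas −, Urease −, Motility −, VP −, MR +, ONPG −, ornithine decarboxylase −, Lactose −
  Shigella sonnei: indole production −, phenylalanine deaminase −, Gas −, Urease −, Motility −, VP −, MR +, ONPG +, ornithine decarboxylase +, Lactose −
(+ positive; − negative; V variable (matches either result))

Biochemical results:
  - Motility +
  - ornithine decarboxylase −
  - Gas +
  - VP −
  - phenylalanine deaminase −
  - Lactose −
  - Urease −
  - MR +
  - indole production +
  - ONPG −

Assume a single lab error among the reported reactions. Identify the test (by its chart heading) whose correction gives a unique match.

As reported, no row in the chart matches all 10 reactions.
Reversing Urease → still no organism matches.
Reversing ornithine decarboxylase (to +) → unique match: Edwardsiella tarda.
Reversing indole production → still no organism matches.
Reversing VP → still no organism matches.
Reversing MR → still no organism matches.
Reversing Lactose → still no organism matches.
Reversing Gas → still no organism matches.
Reversing ONPG → still no organism matches.
Reversing phenylalanine deaminase → still no organism matches.
Reversing Motility → still no organism matches.

ornithine decarboxylase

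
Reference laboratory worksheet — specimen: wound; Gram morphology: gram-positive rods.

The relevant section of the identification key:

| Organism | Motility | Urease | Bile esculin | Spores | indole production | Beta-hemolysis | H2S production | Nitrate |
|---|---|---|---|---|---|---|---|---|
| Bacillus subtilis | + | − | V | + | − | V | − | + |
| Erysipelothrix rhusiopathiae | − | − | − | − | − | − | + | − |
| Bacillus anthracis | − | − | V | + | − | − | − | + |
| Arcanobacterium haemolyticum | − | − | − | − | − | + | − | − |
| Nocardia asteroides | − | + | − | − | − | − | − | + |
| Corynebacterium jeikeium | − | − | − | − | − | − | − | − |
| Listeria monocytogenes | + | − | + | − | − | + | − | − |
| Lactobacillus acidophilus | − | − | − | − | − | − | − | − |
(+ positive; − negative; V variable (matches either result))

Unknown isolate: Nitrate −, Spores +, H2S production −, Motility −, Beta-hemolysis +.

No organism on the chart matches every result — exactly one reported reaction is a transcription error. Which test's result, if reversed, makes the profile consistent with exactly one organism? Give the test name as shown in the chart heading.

Spores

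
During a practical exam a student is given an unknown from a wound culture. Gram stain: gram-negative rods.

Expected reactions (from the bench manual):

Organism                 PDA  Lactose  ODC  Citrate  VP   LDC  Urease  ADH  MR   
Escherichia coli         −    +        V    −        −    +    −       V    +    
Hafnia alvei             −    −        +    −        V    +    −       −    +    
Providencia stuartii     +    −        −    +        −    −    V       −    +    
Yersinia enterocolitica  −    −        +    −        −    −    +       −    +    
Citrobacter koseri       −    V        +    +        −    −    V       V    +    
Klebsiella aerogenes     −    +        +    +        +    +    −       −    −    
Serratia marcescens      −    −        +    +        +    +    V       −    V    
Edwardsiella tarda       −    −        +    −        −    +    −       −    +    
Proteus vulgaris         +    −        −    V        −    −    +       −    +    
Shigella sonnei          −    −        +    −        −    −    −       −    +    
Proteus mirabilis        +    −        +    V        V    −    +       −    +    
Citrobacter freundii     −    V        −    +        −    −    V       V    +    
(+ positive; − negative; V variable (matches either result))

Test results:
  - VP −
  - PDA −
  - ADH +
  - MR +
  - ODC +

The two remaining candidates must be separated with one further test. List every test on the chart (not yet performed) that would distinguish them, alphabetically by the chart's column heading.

MR +: excludes Klebsiella aerogenes — 11 left.
ODC +: excludes Providencia stuartii, Proteus vulgaris, Citrobacter freundii — 8 left.
PDA −: excludes Proteus mirabilis — 7 left.
VP −: excludes Serratia marcescens — 6 left.
ADH +: excludes Hafnia alvei, Yersinia enterocolitica, Edwardsiella tarda, Shigella sonnei — 2 left.
Two candidates remain: Citrobacter koseri and Escherichia coli.
  Lactose: V vs + — variable for at least one, does not separate.
  Citrate: Citrobacter koseri +, Escherichia coli − — discriminates.
  LDC: Citrobacter koseri −, Escherichia coli + — discriminates.
  Urease: V vs − — variable for at least one, does not separate.

Citrate, LDC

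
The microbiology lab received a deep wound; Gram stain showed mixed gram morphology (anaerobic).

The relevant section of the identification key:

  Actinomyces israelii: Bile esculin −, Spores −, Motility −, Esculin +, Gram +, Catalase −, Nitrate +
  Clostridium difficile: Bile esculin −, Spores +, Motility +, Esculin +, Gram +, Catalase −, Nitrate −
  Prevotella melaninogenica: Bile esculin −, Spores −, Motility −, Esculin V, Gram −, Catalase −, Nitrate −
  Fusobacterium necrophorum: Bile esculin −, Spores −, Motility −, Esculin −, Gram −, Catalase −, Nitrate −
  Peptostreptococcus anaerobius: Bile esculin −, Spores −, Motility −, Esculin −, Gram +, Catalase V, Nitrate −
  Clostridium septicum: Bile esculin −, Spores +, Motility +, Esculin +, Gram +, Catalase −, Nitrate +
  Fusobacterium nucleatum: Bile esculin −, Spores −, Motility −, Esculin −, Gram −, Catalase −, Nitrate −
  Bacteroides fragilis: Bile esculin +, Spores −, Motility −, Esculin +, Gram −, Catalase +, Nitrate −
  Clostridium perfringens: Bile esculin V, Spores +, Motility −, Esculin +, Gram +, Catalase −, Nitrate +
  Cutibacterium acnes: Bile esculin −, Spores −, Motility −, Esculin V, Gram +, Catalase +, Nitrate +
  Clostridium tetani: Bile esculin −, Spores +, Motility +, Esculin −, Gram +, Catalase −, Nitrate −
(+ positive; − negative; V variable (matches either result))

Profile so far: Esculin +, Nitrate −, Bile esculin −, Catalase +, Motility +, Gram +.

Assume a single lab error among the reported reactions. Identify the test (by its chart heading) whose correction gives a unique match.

Catalase

As reported, no row in the chart matches all 6 reactions.
Reversing Motility → still no organism matches.
Reversing Catalase (to −) → unique match: Clostridium difficile.
Reversing Bile esculin → still no organism matches.
Reversing Gram → still no organism matches.
Reversing Esculin → still no organism matches.
Reversing Nitrate → still no organism matches.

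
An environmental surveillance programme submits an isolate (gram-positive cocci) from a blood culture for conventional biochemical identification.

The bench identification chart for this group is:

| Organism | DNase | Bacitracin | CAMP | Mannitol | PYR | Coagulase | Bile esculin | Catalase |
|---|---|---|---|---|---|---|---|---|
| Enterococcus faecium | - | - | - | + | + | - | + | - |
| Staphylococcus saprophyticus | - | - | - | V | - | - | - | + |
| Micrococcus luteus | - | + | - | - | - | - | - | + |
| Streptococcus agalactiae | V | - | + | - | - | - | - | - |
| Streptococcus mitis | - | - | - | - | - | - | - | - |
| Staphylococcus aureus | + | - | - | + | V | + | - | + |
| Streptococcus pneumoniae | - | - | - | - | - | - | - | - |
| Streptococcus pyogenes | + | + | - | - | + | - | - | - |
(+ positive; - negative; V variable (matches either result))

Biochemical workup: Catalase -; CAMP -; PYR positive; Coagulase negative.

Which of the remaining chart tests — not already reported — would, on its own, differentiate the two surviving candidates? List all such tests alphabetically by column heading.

Bacitracin, Bile esculin, DNase, Mannitol

Catalase -: excludes Staphylococcus saprophyticus, Micrococcus luteus, Staphylococcus aureus — 5 left.
Coagulase -: all 5 remaining candidates are consistent.
CAMP -: excludes Streptococcus agalactiae — 4 left.
PYR +: excludes Streptococcus mitis, Streptococcus pneumoniae — 2 left.
Two candidates remain: Enterococcus faecium and Streptococcus pyogenes.
  DNase: Enterococcus faecium -, Streptococcus pyogenes + — discriminates.
  Bacitracin: Enterococcus faecium -, Streptococcus pyogenes + — discriminates.
  Mannitol: Enterococcus faecium +, Streptococcus pyogenes - — discriminates.
  Bile esculin: Enterococcus faecium +, Streptococcus pyogenes - — discriminates.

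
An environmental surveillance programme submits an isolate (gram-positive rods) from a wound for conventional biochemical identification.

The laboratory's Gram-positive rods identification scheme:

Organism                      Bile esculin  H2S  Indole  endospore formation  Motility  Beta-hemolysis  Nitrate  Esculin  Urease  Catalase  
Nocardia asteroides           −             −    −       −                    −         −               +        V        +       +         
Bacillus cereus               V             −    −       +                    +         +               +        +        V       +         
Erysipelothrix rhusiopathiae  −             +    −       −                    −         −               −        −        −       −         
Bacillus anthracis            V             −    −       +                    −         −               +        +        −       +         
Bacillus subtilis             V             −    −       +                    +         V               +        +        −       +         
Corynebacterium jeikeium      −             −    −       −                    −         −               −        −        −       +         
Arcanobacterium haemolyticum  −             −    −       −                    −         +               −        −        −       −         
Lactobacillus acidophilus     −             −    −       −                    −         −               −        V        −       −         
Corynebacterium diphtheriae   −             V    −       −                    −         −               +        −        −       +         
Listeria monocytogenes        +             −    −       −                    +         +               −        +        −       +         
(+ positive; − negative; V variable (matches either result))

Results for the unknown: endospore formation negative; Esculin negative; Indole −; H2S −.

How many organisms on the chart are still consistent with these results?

5

Indole −: all 10 remaining candidates are consistent.
H2S −: excludes Erysipelothrix rhusiopathiae — 9 left.
endospore formation −: excludes Bacillus cereus, Bacillus anthracis, Bacillus subtilis — 6 left.
Esculin −: excludes Listeria monocytogenes — 5 left.
Still consistent: Arcanobacterium haemolyticum, Corynebacterium diphtheriae, Corynebacterium jeikeium, Lactobacillus acidophilus, Nocardia asteroides.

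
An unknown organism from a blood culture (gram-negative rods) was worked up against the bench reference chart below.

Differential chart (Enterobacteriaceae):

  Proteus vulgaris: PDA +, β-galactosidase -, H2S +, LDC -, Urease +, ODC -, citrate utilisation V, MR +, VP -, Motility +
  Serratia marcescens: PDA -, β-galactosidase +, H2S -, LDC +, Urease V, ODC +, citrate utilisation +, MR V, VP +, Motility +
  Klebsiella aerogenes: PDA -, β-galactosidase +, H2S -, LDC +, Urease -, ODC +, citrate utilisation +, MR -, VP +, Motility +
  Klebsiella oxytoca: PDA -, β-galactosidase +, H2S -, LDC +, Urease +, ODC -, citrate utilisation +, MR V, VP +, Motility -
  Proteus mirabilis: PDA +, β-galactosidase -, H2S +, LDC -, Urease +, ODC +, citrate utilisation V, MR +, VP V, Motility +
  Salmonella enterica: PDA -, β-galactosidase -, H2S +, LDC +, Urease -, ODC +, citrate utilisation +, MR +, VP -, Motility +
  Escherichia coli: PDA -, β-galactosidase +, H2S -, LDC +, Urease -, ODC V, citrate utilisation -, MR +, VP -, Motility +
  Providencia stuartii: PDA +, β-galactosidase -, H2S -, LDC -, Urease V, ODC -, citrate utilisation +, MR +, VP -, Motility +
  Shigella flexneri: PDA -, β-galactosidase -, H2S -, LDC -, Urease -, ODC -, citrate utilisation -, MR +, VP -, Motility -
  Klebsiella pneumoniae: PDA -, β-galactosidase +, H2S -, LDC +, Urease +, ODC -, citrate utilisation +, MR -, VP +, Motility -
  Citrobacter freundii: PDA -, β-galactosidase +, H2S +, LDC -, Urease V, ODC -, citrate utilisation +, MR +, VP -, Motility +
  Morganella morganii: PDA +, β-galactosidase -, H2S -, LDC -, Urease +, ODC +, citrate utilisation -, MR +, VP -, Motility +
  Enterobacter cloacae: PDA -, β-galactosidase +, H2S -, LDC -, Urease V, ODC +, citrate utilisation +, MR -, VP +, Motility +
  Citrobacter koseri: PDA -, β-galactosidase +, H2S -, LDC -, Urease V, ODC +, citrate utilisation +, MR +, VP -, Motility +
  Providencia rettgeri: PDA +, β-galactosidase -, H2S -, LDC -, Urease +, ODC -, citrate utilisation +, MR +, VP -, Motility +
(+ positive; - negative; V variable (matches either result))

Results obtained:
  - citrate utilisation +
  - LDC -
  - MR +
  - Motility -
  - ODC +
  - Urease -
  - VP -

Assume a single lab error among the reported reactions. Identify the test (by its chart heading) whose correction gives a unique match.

As reported, no row in the chart matches all 7 reactions.
Reversing MR → still no organism matches.
Reversing LDC → still no organism matches.
Reversing ODC → still no organism matches.
Reversing citrate utilisation → still no organism matches.
Reversing VP → still no organism matches.
Reversing Urease → still no organism matches.
Reversing Motility (to +) → unique match: Citrobacter koseri.

Motility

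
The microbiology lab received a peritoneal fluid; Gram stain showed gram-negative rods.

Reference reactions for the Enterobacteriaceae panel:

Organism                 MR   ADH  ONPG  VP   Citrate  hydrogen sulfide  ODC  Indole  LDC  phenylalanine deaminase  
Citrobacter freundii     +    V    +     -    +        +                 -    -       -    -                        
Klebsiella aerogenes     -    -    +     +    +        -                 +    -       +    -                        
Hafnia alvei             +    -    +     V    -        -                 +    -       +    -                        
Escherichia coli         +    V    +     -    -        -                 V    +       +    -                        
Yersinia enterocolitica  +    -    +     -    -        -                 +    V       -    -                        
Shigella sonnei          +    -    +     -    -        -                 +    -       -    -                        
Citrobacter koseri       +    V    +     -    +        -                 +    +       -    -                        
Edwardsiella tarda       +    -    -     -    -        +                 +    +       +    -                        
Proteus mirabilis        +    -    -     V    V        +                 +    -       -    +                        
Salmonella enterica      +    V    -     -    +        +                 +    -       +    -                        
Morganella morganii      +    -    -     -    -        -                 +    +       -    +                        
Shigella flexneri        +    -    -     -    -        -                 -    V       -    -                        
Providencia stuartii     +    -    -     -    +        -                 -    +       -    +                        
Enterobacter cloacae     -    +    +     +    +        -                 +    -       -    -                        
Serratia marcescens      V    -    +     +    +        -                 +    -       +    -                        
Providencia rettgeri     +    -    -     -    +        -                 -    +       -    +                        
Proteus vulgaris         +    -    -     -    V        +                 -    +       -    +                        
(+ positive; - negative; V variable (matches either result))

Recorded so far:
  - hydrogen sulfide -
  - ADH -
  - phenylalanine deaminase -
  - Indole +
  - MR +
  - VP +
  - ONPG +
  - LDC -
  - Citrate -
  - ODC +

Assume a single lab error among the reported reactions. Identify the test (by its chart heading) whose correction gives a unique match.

VP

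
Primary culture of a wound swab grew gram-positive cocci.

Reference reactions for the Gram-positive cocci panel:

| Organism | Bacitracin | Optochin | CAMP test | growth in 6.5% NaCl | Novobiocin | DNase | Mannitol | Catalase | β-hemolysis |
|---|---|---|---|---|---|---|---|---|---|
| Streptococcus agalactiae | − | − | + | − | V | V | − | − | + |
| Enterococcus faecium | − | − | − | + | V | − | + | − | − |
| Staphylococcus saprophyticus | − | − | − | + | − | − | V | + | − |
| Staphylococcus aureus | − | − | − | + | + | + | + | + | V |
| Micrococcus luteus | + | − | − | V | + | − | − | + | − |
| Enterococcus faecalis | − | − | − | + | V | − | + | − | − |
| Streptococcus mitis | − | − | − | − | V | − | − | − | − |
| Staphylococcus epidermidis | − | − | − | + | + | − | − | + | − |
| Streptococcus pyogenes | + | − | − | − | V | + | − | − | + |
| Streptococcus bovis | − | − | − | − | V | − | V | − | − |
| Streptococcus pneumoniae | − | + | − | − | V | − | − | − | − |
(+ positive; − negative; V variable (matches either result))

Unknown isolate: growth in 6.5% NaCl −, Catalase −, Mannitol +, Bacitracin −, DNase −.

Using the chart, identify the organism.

Streptococcus bovis

Bacitracin −: excludes Micrococcus luteus, Streptococcus pyogenes — 9 left.
growth in 6.5% NaCl −: excludes 5 organisms — 4 left.
Catalase −: all 4 remaining candidates are consistent.
Mannitol +: excludes Streptococcus agalactiae, Streptococcus mitis, Streptococcus pneumoniae — 1 left.
DNase −: the one remaining candidate is consistent.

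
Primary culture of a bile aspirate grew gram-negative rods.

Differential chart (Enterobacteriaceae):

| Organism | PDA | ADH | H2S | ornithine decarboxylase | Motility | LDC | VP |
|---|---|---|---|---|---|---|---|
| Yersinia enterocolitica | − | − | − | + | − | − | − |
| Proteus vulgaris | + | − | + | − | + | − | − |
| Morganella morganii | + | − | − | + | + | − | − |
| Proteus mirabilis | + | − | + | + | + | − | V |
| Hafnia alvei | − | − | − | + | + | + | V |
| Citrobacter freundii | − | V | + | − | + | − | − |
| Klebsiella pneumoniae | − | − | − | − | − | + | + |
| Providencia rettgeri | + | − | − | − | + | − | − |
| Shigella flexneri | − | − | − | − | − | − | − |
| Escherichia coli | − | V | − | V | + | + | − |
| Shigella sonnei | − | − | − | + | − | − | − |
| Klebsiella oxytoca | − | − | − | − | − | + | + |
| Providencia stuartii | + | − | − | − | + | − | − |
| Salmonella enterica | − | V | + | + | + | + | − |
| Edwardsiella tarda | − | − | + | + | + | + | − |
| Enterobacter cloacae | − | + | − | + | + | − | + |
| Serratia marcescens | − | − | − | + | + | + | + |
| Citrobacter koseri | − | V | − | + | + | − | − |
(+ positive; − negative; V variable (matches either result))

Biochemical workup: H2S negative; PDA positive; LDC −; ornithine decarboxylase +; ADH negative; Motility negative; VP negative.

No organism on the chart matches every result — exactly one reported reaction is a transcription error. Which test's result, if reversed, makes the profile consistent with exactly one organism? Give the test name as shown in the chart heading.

Motility

As reported, no row in the chart matches all 7 reactions.
Reversing VP → still no organism matches.
Reversing PDA → 2 organisms match (not unique).
Reversing ornithine decarboxylase → still no organism matches.
Reversing H2S → still no organism matches.
Reversing Motility (to +) → unique match: Morganella morganii.
Reversing LDC → still no organism matches.
Reversing ADH → still no organism matches.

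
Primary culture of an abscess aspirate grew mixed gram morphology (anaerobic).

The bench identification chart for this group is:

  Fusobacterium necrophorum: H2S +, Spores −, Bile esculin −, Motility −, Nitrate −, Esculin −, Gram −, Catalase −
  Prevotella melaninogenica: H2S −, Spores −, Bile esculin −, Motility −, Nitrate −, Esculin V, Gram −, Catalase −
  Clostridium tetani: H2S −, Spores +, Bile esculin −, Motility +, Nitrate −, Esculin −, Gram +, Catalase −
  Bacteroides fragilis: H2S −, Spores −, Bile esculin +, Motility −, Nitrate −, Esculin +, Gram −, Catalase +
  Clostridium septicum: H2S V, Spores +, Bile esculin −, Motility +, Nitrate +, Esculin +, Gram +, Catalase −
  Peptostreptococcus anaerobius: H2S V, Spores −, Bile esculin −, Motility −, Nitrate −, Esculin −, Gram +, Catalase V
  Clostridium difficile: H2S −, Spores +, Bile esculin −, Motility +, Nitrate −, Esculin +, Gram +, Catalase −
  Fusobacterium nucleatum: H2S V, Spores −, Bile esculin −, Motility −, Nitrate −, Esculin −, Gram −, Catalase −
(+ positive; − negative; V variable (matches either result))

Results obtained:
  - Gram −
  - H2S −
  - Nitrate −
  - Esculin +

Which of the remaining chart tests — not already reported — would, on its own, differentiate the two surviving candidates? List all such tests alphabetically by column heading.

Bile esculin, Catalase

H2S −: excludes Fusobacterium necrophorum — 7 left.
Nitrate −: excludes Clostridium septicum — 6 left.
Gram −: excludes Clostridium tetani, Peptostreptococcus anaerobius, Clostridium difficile — 3 left.
Esculin +: excludes Fusobacterium nucleatum — 2 left.
Two candidates remain: Bacteroides fragilis and Prevotella melaninogenica.
  Spores: − vs − — same for both, does not separate.
  Bile esculin: Bacteroides fragilis +, Prevotella melaninogenica − — discriminates.
  Motility: − vs − — same for both, does not separate.
  Catalase: Bacteroides fragilis +, Prevotella melaninogenica − — discriminates.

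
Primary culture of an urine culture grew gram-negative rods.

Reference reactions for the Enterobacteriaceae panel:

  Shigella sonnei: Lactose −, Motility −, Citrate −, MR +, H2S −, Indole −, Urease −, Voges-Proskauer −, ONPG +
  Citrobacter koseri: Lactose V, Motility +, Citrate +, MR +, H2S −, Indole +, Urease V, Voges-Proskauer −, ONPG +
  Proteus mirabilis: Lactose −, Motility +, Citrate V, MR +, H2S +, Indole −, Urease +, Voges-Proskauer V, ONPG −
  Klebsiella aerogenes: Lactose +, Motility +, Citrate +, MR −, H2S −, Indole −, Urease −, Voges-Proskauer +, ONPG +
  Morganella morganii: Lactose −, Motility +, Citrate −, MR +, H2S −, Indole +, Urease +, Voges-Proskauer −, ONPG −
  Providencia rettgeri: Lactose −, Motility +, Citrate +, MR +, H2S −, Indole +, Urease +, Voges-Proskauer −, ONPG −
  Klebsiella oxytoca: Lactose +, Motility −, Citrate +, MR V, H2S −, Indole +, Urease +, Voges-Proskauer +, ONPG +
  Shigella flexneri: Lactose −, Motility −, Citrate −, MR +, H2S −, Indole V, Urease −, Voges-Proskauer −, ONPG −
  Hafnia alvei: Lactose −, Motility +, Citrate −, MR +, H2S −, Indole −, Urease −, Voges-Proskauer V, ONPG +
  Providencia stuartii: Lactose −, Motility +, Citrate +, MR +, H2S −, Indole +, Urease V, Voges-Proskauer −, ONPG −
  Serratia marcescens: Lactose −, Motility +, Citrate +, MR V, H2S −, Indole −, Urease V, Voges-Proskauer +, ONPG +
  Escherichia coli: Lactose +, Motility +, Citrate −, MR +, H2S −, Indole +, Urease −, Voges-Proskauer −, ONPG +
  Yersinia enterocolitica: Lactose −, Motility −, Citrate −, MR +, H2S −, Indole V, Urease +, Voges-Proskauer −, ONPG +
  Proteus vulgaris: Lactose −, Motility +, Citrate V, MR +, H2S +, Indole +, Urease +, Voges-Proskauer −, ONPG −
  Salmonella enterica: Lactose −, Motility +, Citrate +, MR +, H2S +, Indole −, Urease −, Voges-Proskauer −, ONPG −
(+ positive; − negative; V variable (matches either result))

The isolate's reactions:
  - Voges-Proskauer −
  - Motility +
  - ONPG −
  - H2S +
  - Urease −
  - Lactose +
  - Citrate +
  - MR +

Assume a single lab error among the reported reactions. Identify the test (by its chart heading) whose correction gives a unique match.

Lactose

As reported, no row in the chart matches all 8 reactions.
Reversing Urease → still no organism matches.
Reversing MR → still no organism matches.
Reversing Voges-Proskauer → still no organism matches.
Reversing Citrate → still no organism matches.
Reversing Lactose (to −) → unique match: Salmonella enterica.
Reversing Motility → still no organism matches.
Reversing H2S → still no organism matches.
Reversing ONPG → still no organism matches.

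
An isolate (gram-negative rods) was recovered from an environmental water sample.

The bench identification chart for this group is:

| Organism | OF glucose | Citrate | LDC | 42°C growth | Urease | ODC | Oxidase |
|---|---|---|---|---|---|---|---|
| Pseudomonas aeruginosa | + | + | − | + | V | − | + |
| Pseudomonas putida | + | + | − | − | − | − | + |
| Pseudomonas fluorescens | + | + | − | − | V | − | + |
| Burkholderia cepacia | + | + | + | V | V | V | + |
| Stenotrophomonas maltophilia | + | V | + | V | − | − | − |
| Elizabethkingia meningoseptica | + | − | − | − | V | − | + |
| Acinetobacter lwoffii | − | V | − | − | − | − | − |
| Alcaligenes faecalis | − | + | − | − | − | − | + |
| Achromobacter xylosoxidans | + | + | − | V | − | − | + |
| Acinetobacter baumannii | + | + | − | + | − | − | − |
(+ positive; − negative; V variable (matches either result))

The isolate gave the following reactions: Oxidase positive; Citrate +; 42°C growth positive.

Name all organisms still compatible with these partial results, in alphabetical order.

Citrate +: excludes Elizabethkingia meningoseptica — 9 left.
42°C growth +: excludes Pseudomonas putida, Pseudomonas fluorescens, Acinetobacter lwoffii, Alcaligenes faecalis — 5 left.
Oxidase +: excludes Stenotrophomonas maltophilia, Acinetobacter baumannii — 3 left.

Achromobacter xylosoxidans, Burkholderia cepacia, Pseudomonas aeruginosa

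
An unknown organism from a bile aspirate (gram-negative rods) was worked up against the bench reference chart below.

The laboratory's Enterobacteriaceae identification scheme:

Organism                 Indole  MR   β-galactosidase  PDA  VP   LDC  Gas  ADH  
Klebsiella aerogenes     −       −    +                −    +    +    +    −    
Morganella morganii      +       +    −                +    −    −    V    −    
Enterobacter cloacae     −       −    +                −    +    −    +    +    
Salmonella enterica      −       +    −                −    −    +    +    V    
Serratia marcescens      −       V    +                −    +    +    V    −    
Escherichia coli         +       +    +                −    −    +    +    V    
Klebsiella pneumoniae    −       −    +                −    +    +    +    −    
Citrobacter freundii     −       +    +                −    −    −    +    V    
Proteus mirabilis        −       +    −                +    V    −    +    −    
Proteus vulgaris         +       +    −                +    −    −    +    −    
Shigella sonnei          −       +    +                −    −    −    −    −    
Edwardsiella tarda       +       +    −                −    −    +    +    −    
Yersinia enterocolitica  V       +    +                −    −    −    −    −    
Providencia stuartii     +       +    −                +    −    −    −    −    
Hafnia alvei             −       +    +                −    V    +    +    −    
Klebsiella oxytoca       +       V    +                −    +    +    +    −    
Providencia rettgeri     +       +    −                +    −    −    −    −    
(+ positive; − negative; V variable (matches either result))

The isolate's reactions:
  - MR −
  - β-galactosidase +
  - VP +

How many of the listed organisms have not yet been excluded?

5

VP +: excludes 10 organisms — 7 left.
MR −: excludes Proteus mirabilis, Hafnia alvei — 5 left.
β-galactosidase +: all 5 remaining candidates are consistent.
Still consistent: Enterobacter cloacae, Klebsiella aerogenes, Klebsiella oxytoca, Klebsiella pneumoniae, Serratia marcescens.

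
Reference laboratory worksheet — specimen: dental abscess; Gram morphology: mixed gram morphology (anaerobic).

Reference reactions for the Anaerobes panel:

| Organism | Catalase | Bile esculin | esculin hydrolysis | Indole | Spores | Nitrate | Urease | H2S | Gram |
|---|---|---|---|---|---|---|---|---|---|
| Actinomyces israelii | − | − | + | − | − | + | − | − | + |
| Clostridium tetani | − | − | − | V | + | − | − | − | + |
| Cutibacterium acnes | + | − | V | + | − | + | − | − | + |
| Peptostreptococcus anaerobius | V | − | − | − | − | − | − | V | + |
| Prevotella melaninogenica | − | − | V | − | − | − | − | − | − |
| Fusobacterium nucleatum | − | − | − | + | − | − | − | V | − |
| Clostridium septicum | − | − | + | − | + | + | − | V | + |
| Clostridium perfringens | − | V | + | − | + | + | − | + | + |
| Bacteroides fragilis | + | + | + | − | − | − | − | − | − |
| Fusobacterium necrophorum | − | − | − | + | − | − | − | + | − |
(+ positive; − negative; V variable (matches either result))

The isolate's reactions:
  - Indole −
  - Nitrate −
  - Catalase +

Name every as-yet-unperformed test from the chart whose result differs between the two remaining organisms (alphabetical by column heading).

Bile esculin, esculin hydrolysis, Gram

Catalase +: excludes 7 organisms — 3 left.
Nitrate −: excludes Cutibacterium acnes — 2 left.
Indole −: all 2 remaining candidates are consistent.
Two candidates remain: Bacteroides fragilis and Peptostreptococcus anaerobius.
  Bile esculin: Bacteroides fragilis +, Peptostreptococcus anaerobius − — discriminates.
  esculin hydrolysis: Bacteroides fragilis +, Peptostreptococcus anaerobius − — discriminates.
  Spores: − vs − — same for both, does not separate.
  Urease: − vs − — same for both, does not separate.
  H2S: − vs V — variable for at least one, does not separate.
  Gram: Bacteroides fragilis −, Peptostreptococcus anaerobius + — discriminates.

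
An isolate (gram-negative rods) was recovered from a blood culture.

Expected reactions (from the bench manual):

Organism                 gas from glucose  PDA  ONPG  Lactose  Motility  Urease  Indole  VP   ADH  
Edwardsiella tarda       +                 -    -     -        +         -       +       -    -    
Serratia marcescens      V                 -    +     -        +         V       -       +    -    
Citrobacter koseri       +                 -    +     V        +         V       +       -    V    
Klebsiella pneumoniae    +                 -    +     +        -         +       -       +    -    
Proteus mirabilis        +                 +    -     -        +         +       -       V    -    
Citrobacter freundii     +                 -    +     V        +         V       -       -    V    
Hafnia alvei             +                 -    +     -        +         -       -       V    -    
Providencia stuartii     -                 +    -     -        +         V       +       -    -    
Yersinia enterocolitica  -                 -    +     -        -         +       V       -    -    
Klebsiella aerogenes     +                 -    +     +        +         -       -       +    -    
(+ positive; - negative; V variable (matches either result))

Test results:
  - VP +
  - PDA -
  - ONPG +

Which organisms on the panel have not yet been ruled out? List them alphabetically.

Hafnia alvei, Klebsiella aerogenes, Klebsiella pneumoniae, Serratia marcescens

VP +: excludes 5 organisms — 5 left.
ONPG +: excludes Proteus mirabilis — 4 left.
PDA -: all 4 remaining candidates are consistent.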